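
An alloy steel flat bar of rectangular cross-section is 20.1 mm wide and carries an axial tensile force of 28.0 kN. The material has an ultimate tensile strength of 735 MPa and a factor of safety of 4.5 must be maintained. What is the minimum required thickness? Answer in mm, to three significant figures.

t = 8.53 mm

σ_allow = 735/4.5 = 163.3 MPa.
Required area A = F/σ_allow = 28000/163.3 = 171.4 mm².
t = A/w = 171.4/20.1 = 8.529 mm.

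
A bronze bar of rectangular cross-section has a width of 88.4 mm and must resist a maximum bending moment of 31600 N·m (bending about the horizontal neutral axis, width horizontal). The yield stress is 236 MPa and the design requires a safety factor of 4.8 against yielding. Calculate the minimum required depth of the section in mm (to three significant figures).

h = 209 mm

σ_allow = 236/4.8 = 49.17 MPa.
For a rectangular section σ = 6M/(bh²), so h² = 6M/(b σ_allow) = 6×3.1600×10^7/(88.4×49.17) = 43620 mm².
h = 208.9 mm.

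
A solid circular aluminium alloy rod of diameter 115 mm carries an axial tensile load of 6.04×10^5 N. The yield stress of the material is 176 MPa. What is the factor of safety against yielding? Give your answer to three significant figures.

n = 3.03

A = πd²/4 = 10390 mm².
σ = F/A = 604000/10390 = 58.15 MPa.
n = 176/58.15 = 3.027.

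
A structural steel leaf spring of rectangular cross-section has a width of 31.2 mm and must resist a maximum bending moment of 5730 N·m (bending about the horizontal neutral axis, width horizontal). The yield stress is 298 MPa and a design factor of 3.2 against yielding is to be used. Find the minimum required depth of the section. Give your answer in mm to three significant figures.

h = 109 mm

σ_allow = 298/3.2 = 93.12 MPa.
For a rectangular section σ = 6M/(bh²), so h² = 6M/(b σ_allow) = 6×5730000/(31.2×93.12) = 11830 mm².
h = 108.8 mm.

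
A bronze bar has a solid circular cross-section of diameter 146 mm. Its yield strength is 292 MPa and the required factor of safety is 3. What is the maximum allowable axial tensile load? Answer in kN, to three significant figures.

F_allow = 1630 kN

σ_allow = 292/3 = 97.33 MPa.
A = πd²/4 = π×146²/4 = 16740 mm².
F_allow = σ_allow × A = 97.33×16740 = 1.630×10^6 N.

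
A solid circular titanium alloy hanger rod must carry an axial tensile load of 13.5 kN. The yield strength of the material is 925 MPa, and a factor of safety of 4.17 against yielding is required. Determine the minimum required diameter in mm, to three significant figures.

d = 8.80 mm

Allowable stress σ_allow = 925/4.17 = 221.8 MPa.
Required area A = F/σ_allow = 13500/221.8 = 60.86 mm².
A = πd²/4 → d = √(4A/π) = 8.803 mm.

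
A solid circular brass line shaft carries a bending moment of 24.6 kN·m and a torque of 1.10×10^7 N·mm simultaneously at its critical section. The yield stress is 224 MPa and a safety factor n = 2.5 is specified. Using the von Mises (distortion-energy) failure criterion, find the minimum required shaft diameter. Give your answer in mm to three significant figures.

d = 144 mm

σ_allow = σ_y/n = 224/2.5 = 89.60 MPa.
For a solid shaft σ_b = 32M/(πd³) and τ = 16T/(πd³), so the von Mises stress is σ' = (16/πd³)·√(4M²+3T²).
√(4M²+3T²) = √(4×(2.460×10^7)² + 3×(1.100×10^7)²) = 5.276×10^7 N·mm.
d³ = 16×5.276×10^7/(π×89.60) = 2.999×10^6 mm³.
d = 144.2 mm.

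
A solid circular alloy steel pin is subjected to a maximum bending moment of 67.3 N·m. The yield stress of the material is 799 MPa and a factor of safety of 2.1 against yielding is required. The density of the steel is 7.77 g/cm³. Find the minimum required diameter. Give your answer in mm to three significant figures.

d = 12.2 mm

σ_allow = 799/2.1 = 380.5 MPa.
For a solid circular section σ = 32M/(πd³), so d³ = 32M/(π σ_allow) = 32×67300/(π×380.5) = 1802 mm³.
d = 12.17 mm.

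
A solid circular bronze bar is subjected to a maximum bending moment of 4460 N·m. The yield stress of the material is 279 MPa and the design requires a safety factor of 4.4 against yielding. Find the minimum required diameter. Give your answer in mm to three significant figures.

σ_allow = 279/4.4 = 63.41 MPa.
For a solid circular section σ = 32M/(πd³), so d³ = 32M/(π σ_allow) = 32×4460000/(π×63.41) = 716400 mm³.
d = 89.48 mm.

d = 89.5 mm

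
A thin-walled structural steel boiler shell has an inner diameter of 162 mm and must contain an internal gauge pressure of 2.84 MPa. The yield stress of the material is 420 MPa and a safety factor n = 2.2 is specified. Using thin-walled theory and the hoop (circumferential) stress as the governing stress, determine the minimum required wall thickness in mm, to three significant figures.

t = 1.20 mm

σ_allow = 420/2.2 = 190.9 MPa.
Hoop stress σ_h = pD/(2t), so t = pD/(2σ_allow) = 2.84×162/(2×190.9) = 1.205 mm.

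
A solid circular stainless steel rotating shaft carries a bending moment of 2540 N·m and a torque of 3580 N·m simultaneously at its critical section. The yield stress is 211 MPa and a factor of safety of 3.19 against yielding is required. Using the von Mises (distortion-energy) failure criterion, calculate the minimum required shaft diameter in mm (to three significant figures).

d = 85.1 mm

σ_allow = σ_y/n = 211/3.19 = 66.14 MPa.
For a solid shaft σ_b = 32M/(πd³) and τ = 16T/(πd³), so the von Mises stress is σ' = (16/πd³)·√(4M²+3T²).
√(4M²+3T²) = √(4×(2.540×10^6)² + 3×(3.580×10^6)²) = 8.016×10^6 N·mm.
d³ = 16×8.016×10^6/(π×66.14) = 617200 mm³.
d = 85.14 mm.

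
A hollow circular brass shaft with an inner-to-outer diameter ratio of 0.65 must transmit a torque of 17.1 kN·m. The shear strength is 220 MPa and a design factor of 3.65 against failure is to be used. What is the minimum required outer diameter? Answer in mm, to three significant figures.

τ_allow = 220/3.65 = 60.27 MPa.
For a hollow shaft τ = 16T/[πd_o³(1−k⁴)] with k = 0.65, so 1−k⁴ = 0.8215.
d_o³ = 16T/[π τ_allow (1−k⁴)] = 16×1.7100×10^7/(π×60.27×0.8215) = 1.759×10^6 mm³.
d_o = 120.7 mm.

d_o = 121 mm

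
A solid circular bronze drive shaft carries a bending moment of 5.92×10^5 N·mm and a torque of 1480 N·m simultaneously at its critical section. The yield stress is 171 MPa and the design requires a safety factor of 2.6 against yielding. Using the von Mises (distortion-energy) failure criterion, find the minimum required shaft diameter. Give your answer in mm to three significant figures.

σ_allow = σ_y/n = 171/2.6 = 65.77 MPa.
For a solid shaft σ_b = 32M/(πd³) and τ = 16T/(πd³), so the von Mises stress is σ' = (16/πd³)·√(4M²+3T²).
√(4M²+3T²) = √(4×(592000)² + 3×(1.480×10^6)²) = 2.824×10^6 N·mm.
d³ = 16×2.824×10^6/(π×65.77) = 218700 mm³.
d = 60.24 mm.

d = 60.2 mm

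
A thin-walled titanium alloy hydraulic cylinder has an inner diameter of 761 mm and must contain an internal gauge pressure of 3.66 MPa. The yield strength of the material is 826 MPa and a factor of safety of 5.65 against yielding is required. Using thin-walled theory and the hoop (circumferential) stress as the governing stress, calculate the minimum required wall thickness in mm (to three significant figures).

t = 9.53 mm

σ_allow = 826/5.65 = 146.2 MPa.
Hoop stress σ_h = pD/(2t), so t = pD/(2σ_allow) = 3.66×761/(2×146.2) = 9.526 mm.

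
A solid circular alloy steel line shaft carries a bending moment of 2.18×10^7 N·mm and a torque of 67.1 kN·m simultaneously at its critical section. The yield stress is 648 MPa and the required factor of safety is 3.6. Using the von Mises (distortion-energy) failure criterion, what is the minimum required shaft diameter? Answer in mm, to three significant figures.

σ_allow = σ_y/n = 648/3.6 = 180.0 MPa.
For a solid shaft σ_b = 32M/(πd³) and τ = 16T/(πd³), so the von Mises stress is σ' = (16/πd³)·√(4M²+3T²).
√(4M²+3T²) = √(4×(2.180×10^7)² + 3×(6.710×10^7)²) = 1.241×10^8 N·mm.
d³ = 16×1.241×10^8/(π×180.0) = 3.512×10^6 mm³.
d = 152.0 mm.

d = 152 mm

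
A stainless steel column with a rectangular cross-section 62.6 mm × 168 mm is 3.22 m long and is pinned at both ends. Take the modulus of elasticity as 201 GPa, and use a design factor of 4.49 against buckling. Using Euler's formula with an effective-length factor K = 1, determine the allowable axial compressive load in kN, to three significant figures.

Buckling occurs about the weak axis: I_min = h·b³/12 = 168×62.6³/12 = 3.434×10^6 mm⁴ (b = 62.6 mm is the smaller dimension).
Effective length L_e = KL = 1×3.22 m = 3220 mm.
Euler critical load P_cr = π²EI/L_e² = π²×201000×3.434×10^6/3220² = 657100 N.
P_allow = P_cr/n = 657100/4.49 = 146300 N.

P_allow = 146 kN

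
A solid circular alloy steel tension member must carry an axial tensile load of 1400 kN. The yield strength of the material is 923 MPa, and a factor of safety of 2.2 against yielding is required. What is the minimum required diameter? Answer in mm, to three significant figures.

Allowable stress σ_allow = 923/2.2 = 419.5 MPa.
Required area A = F/σ_allow = 1400000/419.5 = 3337 mm².
A = πd²/4 → d = √(4A/π) = 65.18 mm.

d = 65.2 mm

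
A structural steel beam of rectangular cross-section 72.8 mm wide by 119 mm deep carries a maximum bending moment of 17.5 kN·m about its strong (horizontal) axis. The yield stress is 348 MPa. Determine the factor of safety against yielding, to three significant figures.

Section modulus S = bh²/6 = 72.8×119²/6 = 171800 mm³.
σ = M/S = 1.7500×10^7/171800 = 101.9 MPa.
n = 348/101.9 = 3.417.

n = 3.42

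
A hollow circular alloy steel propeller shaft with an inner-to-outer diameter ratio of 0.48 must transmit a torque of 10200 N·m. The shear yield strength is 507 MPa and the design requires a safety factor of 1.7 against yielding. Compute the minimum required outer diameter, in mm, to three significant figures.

d_o = 56.9 mm

τ_allow = 507/1.7 = 298.2 MPa.
For a hollow shaft τ = 16T/[πd_o³(1−k⁴)] with k = 0.48, so 1−k⁴ = 0.9469.
d_o³ = 16T/[π τ_allow (1−k⁴)] = 16×1.0200×10^7/(π×298.2×0.9469) = 184000 mm³.
d_o = 56.87 mm.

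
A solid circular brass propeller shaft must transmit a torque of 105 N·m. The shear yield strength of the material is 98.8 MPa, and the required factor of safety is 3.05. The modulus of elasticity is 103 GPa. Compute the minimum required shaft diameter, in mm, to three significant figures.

d = 25.5 mm

Allowable shear stress τ_allow = 98.8/3.05 = 32.39 MPa.
For a solid shaft τ = 16T/(πd³), so d³ = 16T/(π τ_allow) = 16×105000/(π×32.39) = 16510 mm³.
d = (16510)^(1/3) = 25.46 mm.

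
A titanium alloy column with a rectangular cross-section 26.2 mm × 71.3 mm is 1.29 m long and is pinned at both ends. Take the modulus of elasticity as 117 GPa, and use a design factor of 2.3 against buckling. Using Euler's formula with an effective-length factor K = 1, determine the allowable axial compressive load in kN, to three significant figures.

Buckling occurs about the weak axis: I_min = h·b³/12 = 71.3×26.2³/12 = 106900 mm⁴ (b = 26.2 mm is the smaller dimension).
Effective length L_e = KL = 1×1.29 m = 1290 mm.
Euler critical load P_cr = π²EI/L_e² = π²×117000×106900/1290² = 74150 N.
P_allow = P_cr/n = 74150/2.3 = 32240 N.

P_allow = 32.2 kN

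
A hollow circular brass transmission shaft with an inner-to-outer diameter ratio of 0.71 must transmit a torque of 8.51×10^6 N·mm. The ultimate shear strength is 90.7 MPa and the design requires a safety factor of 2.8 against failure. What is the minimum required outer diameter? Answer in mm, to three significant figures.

τ_allow = 90.7/2.8 = 32.39 MPa.
For a hollow shaft τ = 16T/[πd_o³(1−k⁴)] with k = 0.71, so 1−k⁴ = 0.7459.
d_o³ = 16T/[π τ_allow (1−k⁴)] = 16×8510000/(π×32.39×0.7459) = 1.794×10^6 mm³.
d_o = 121.5 mm.

d_o = 122 mm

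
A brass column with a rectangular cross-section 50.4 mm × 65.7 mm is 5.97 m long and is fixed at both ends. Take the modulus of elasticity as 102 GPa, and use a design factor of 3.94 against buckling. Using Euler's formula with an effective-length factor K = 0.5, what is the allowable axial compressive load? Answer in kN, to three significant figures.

Buckling occurs about the weak axis: I_min = h·b³/12 = 65.7×50.4³/12 = 700900 mm⁴ (b = 50.4 mm is the smaller dimension).
Effective length L_e = KL = 0.5×5.97 m = 2985 mm.
Euler critical load P_cr = π²EI/L_e² = π²×102000×700900/2985² = 79190 N.
P_allow = P_cr/n = 79190/3.94 = 20100 N.

P_allow = 20.1 kN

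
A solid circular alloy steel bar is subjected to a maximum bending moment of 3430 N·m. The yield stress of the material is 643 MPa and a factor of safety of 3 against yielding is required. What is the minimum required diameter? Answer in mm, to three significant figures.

σ_allow = 643/3 = 214.3 MPa.
For a solid circular section σ = 32M/(πd³), so d³ = 32M/(π σ_allow) = 32×3430000/(π×214.3) = 163000 mm³.
d = 54.63 mm.

d = 54.6 mm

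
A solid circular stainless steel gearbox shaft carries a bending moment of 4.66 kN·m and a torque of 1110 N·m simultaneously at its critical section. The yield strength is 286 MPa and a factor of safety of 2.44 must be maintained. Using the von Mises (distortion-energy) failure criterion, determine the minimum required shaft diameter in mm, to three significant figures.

d = 74.5 mm

σ_allow = σ_y/n = 286/2.44 = 117.2 MPa.
For a solid shaft σ_b = 32M/(πd³) and τ = 16T/(πd³), so the von Mises stress is σ' = (16/πd³)·√(4M²+3T²).
√(4M²+3T²) = √(4×(4.660×10^6)² + 3×(1.110×10^6)²) = 9.516×10^6 N·mm.
d³ = 16×9.516×10^6/(π×117.2) = 413500 mm³.
d = 74.50 mm.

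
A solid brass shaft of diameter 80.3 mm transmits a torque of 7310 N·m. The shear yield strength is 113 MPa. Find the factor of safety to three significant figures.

τ = 16T/(πd³) = 16×7310000/(π×80.3³) = 71.90 MPa.
n = τ_limit/τ = 113/71.90 = 1.572.

n = 1.57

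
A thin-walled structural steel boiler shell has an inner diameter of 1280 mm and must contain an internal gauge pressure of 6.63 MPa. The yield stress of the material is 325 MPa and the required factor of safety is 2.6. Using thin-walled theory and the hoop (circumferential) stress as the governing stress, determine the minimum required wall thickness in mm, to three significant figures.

σ_allow = 325/2.6 = 125.0 MPa.
Hoop stress σ_h = pD/(2t), so t = pD/(2σ_allow) = 6.63×1280/(2×125.0) = 33.95 mm.

t = 33.9 mm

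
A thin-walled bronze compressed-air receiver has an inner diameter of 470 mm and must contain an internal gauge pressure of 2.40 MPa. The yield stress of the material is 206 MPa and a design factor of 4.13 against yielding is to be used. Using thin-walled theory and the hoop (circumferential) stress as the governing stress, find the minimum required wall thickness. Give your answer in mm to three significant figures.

σ_allow = 206/4.13 = 49.88 MPa.
Hoop stress σ_h = pD/(2t), so t = pD/(2σ_allow) = 2.40×470/(2×49.88) = 11.31 mm.

t = 11.3 mm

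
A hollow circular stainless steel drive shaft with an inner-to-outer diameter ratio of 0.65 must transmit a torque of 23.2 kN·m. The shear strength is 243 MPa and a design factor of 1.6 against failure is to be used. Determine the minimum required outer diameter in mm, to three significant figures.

d_o = 98.2 mm

τ_allow = 243/1.6 = 151.9 MPa.
For a hollow shaft τ = 16T/[πd_o³(1−k⁴)] with k = 0.65, so 1−k⁴ = 0.8215.
d_o³ = 16T/[π τ_allow (1−k⁴)] = 16×2.3200×10^7/(π×151.9×0.8215) = 947000 mm³.
d_o = 98.20 mm.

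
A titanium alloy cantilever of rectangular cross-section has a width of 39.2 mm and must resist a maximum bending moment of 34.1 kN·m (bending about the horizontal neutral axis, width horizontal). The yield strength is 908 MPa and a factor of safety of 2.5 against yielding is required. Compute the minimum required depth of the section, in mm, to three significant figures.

h = 120 mm

σ_allow = 908/2.5 = 363.2 MPa.
For a rectangular section σ = 6M/(bh²), so h² = 6M/(b σ_allow) = 6×3.4100×10^7/(39.2×363.2) = 14370 mm².
h = 119.9 mm.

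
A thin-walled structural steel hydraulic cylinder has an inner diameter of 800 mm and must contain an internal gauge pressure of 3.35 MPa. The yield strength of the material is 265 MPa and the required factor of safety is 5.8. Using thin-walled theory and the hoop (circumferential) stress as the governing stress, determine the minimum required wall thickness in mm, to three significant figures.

σ_allow = 265/5.8 = 45.69 MPa.
Hoop stress σ_h = pD/(2t), so t = pD/(2σ_allow) = 3.35×800/(2×45.69) = 29.33 mm.

t = 29.3 mm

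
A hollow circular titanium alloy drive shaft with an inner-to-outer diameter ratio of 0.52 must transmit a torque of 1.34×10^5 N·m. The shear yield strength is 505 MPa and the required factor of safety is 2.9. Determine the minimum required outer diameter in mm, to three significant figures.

τ_allow = 505/2.9 = 174.1 MPa.
For a hollow shaft τ = 16T/[πd_o³(1−k⁴)] with k = 0.52, so 1−k⁴ = 0.9269.
d_o³ = 16T/[π τ_allow (1−k⁴)] = 16×1.3400×10^8/(π×174.1×0.9269) = 4.228×10^6 mm³.
d_o = 161.7 mm.

d_o = 162 mm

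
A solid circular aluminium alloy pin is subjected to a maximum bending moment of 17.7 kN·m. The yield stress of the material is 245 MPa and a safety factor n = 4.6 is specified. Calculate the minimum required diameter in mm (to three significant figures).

σ_allow = 245/4.6 = 53.26 MPa.
For a solid circular section σ = 32M/(πd³), so d³ = 32M/(π σ_allow) = 32×1.7700×10^7/(π×53.26) = 3.385×10^6 mm³.
d = 150.1 mm.

d = 150 mm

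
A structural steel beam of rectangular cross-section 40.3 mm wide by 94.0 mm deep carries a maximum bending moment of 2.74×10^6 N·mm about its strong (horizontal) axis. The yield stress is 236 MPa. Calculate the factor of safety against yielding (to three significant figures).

n = 5.11

Section modulus S = bh²/6 = 40.3×94.0²/6 = 59350 mm³.
σ = M/S = 2740000/59350 = 46.17 MPa.
n = 236/46.17 = 5.112.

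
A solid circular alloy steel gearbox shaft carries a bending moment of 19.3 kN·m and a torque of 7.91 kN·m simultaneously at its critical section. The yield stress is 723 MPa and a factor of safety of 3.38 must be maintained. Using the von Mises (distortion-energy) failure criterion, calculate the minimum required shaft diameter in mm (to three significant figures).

σ_allow = σ_y/n = 723/3.38 = 213.9 MPa.
For a solid shaft σ_b = 32M/(πd³) and τ = 16T/(πd³), so the von Mises stress is σ' = (16/πd³)·√(4M²+3T²).
√(4M²+3T²) = √(4×(1.930×10^7)² + 3×(7.910×10^6)²) = 4.096×10^7 N·mm.
d³ = 16×4.096×10^7/(π×213.9) = 975200 mm³.
d = 99.17 mm.

d = 99.2 mm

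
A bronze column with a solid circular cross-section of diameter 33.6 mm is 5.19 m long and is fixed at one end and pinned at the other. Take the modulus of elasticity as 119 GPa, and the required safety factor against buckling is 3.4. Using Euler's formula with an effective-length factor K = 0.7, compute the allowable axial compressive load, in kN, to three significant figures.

I = πd⁴/64 = π×33.6⁴/64 = 62560 mm⁴.
Effective length L_e = KL = 0.7×5.19 m = 3633 mm.
Euler critical load P_cr = π²EI/L_e² = π²×119000×62560/3633² = 5567 N.
P_allow = P_cr/n = 5567/3.4 = 1637 N.

P_allow = 1.64 kN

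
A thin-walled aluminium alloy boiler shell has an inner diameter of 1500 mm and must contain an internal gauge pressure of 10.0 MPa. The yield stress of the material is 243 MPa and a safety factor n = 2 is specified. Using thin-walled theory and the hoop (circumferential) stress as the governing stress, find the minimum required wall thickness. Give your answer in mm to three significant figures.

σ_allow = 243/2 = 121.5 MPa.
Hoop stress σ_h = pD/(2t), so t = pD/(2σ_allow) = 10.0×1500/(2×121.5) = 61.73 mm.

t = 61.7 mm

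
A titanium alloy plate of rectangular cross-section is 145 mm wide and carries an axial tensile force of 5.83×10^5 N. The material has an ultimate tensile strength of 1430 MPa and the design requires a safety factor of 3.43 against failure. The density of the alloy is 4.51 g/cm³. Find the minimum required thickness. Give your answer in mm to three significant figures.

t = 9.64 mm

σ_allow = 1430/3.43 = 416.9 MPa.
Required area A = F/σ_allow = 583000/416.9 = 1398 mm².
t = A/w = 1398/145 = 9.644 mm.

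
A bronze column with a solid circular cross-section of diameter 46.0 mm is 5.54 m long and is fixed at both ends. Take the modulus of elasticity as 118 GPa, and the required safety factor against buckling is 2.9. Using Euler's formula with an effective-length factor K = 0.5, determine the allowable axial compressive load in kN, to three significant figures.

P_allow = 11.5 kN

I = πd⁴/64 = π×46.0⁴/64 = 219800 mm⁴.
Effective length L_e = KL = 0.5×5.54 m = 2770 mm.
Euler critical load P_cr = π²EI/L_e² = π²×118000×219800/2770² = 33360 N.
P_allow = P_cr/n = 33360/2.9 = 11500 N.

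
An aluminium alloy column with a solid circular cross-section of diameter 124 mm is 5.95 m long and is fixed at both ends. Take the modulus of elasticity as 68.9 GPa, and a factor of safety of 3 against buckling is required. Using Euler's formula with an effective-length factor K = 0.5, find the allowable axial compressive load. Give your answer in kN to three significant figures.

I = πd⁴/64 = π×124⁴/64 = 1.161×10^7 mm⁴.
Effective length L_e = KL = 0.5×5.95 m = 2975 mm.
Euler critical load P_cr = π²EI/L_e² = π²×68900×1.161×10^7/2975² = 891700 N.
P_allow = P_cr/n = 891700/3 = 297200 N.

P_allow = 297 kN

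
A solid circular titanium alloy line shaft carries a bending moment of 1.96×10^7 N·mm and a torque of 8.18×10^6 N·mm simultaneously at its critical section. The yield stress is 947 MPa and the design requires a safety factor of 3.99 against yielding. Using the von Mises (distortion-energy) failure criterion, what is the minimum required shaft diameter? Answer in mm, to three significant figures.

d = 96.3 mm

σ_allow = σ_y/n = 947/3.99 = 237.3 MPa.
For a solid shaft σ_b = 32M/(πd³) and τ = 16T/(πd³), so the von Mises stress is σ' = (16/πd³)·√(4M²+3T²).
√(4M²+3T²) = √(4×(1.960×10^7)² + 3×(8.180×10^6)²) = 4.168×10^7 N·mm.
d³ = 16×4.168×10^7/(π×237.3) = 894400 mm³.
d = 96.35 mm.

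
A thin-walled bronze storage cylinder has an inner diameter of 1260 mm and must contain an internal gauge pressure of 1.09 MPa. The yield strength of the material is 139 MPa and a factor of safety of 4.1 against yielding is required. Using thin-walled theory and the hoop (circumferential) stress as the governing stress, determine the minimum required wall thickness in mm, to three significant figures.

t = 20.3 mm

σ_allow = 139/4.1 = 33.90 MPa.
Hoop stress σ_h = pD/(2t), so t = pD/(2σ_allow) = 1.09×1260/(2×33.90) = 20.26 mm.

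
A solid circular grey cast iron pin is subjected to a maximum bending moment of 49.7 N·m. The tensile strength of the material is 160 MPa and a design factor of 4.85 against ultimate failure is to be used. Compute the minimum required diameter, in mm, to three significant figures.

d = 24.8 mm

σ_allow = 160/4.85 = 32.99 MPa.
For a solid circular section σ = 32M/(πd³), so d³ = 32M/(π σ_allow) = 32×49700/(π×32.99) = 15350 mm³.
d = 24.85 mm.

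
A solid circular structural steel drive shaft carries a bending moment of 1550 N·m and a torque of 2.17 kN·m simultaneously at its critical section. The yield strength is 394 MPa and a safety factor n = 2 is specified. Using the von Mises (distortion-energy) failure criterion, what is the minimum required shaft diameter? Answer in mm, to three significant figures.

σ_allow = σ_y/n = 394/2 = 197.0 MPa.
For a solid shaft σ_b = 32M/(πd³) and τ = 16T/(πd³), so the von Mises stress is σ' = (16/πd³)·√(4M²+3T²).
√(4M²+3T²) = √(4×(1.550×10^6)² + 3×(2.170×10^6)²) = 4.872×10^6 N·mm.
d³ = 16×4.872×10^6/(π×197.0) = 126000 mm³.
d = 50.13 mm.

d = 50.1 mm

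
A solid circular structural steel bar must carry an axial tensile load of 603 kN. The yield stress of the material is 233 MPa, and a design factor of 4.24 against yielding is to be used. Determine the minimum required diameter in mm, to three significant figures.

d = 118 mm

Allowable stress σ_allow = 233/4.24 = 54.95 MPa.
Required area A = F/σ_allow = 603000/54.95 = 10970 mm².
A = πd²/4 → d = √(4A/π) = 118.2 mm.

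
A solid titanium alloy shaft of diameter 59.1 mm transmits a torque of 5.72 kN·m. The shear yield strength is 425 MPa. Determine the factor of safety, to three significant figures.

τ = 16T/(πd³) = 16×5720000/(π×59.1³) = 141.1 MPa.
n = τ_limit/τ = 425/141.1 = 3.012.

n = 3.01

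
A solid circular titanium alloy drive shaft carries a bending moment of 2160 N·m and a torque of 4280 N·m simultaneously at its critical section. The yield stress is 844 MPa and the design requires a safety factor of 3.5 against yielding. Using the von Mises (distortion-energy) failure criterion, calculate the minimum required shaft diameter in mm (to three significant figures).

σ_allow = σ_y/n = 844/3.5 = 241.1 MPa.
For a solid shaft σ_b = 32M/(πd³) and τ = 16T/(πd³), so the von Mises stress is σ' = (16/πd³)·√(4M²+3T²).
√(4M²+3T²) = √(4×(2.160×10^6)² + 3×(4.280×10^6)²) = 8.580×10^6 N·mm.
d³ = 16×8.580×10^6/(π×241.1) = 181200 mm³.
d = 56.59 mm.

d = 56.6 mm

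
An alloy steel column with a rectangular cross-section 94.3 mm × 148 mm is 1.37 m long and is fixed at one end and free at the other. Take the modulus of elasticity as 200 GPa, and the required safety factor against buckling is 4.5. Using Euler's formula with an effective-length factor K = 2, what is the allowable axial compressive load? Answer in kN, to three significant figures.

P_allow = 604 kN

Buckling occurs about the weak axis: I_min = h·b³/12 = 148×94.3³/12 = 1.034×10^7 mm⁴ (b = 94.3 mm is the smaller dimension).
Effective length L_e = KL = 2×1.37 m = 2740 mm.
Euler critical load P_cr = π²EI/L_e² = π²×200000×1.034×10^7/2740² = 2.719×10^6 N.
P_allow = P_cr/n = 2.719×10^6/4.5 = 604300 N.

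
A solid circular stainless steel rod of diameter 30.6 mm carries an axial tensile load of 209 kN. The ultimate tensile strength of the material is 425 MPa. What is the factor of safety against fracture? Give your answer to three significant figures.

A = πd²/4 = 735.4 mm².
σ = F/A = 209000/735.4 = 284.2 MPa.
n = 425/284.2 = 1.495.

n = 1.50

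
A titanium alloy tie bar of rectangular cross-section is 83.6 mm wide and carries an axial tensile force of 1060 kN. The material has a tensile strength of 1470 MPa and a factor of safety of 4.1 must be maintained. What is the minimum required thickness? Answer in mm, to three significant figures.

σ_allow = 1470/4.1 = 358.5 MPa.
Required area A = F/σ_allow = 1060000/358.5 = 2956 mm².
t = A/w = 2956/83.6 = 35.36 mm.

t = 35.4 mm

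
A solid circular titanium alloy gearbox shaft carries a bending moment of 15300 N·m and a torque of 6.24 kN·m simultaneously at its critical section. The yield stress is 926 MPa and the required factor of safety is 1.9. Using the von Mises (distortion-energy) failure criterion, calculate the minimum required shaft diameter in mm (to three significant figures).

d = 69.7 mm

σ_allow = σ_y/n = 926/1.9 = 487.4 MPa.
For a solid shaft σ_b = 32M/(πd³) and τ = 16T/(πd³), so the von Mises stress is σ' = (16/πd³)·√(4M²+3T²).
√(4M²+3T²) = √(4×(1.530×10^7)² + 3×(6.240×10^6)²) = 3.245×10^7 N·mm.
d³ = 16×3.245×10^7/(π×487.4) = 339100 mm³.
d = 69.74 mm.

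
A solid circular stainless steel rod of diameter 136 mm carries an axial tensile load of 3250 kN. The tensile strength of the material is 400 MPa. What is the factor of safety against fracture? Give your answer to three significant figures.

A = πd²/4 = 14530 mm².
σ = F/A = 3250000/14530 = 223.7 MPa.
n = 400/223.7 = 1.788.

n = 1.79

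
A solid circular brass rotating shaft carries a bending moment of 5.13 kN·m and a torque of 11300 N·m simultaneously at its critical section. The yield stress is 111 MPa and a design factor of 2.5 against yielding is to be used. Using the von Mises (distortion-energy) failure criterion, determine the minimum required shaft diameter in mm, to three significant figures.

d = 136 mm

σ_allow = σ_y/n = 111/2.5 = 44.40 MPa.
For a solid shaft σ_b = 32M/(πd³) and τ = 16T/(πd³), so the von Mises stress is σ' = (16/πd³)·√(4M²+3T²).
√(4M²+3T²) = √(4×(5.130×10^6)² + 3×(1.130×10^7)²) = 2.210×10^7 N·mm.
d³ = 16×2.210×10^7/(π×44.40) = 2.535×10^6 mm³.
d = 136.3 mm.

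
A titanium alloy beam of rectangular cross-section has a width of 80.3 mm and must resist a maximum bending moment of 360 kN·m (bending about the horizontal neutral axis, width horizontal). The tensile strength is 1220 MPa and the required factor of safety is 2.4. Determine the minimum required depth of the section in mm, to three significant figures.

h = 230 mm

σ_allow = 1220/2.4 = 508.3 MPa.
For a rectangular section σ = 6M/(bh²), so h² = 6M/(b σ_allow) = 6×3.6000×10^8/(80.3×508.3) = 52920 mm².
h = 230.0 mm.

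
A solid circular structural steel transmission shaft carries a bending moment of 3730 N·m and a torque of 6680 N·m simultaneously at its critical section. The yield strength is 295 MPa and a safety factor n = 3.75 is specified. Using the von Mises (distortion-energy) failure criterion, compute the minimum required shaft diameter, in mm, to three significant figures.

d = 96.2 mm

σ_allow = σ_y/n = 295/3.75 = 78.67 MPa.
For a solid shaft σ_b = 32M/(πd³) and τ = 16T/(πd³), so the von Mises stress is σ' = (16/πd³)·√(4M²+3T²).
√(4M²+3T²) = √(4×(3.730×10^6)² + 3×(6.680×10^6)²) = 1.377×10^7 N·mm.
d³ = 16×1.377×10^7/(π×78.67) = 891300 mm³.
d = 96.24 mm.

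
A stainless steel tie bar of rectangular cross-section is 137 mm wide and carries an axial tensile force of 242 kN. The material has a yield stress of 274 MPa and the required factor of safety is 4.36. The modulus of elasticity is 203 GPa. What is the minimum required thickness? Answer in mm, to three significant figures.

t = 28.1 mm

σ_allow = 274/4.36 = 62.84 MPa.
Required area A = F/σ_allow = 242000/62.84 = 3851 mm².
t = A/w = 3851/137 = 28.11 mm.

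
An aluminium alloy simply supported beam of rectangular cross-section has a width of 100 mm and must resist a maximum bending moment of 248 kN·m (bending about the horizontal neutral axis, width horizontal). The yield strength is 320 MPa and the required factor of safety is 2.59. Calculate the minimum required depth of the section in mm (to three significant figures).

σ_allow = 320/2.59 = 123.6 MPa.
For a rectangular section σ = 6M/(bh²), so h² = 6M/(b σ_allow) = 6×2.4800×10^8/(100×123.6) = 120400 mm².
h = 347.0 mm.

h = 347 mm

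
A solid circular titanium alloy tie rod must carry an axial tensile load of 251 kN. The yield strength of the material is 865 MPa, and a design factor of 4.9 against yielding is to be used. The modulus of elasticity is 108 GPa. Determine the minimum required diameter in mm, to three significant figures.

Allowable stress σ_allow = 865/4.9 = 176.5 MPa.
Required area A = F/σ_allow = 251000/176.5 = 1422 mm².
A = πd²/4 → d = √(4A/π) = 42.55 mm.

d = 42.5 mm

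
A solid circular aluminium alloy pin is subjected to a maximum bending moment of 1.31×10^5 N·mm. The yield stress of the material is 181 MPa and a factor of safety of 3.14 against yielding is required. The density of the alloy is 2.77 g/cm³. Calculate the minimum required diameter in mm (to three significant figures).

d = 28.5 mm

σ_allow = 181/3.14 = 57.64 MPa.
For a solid circular section σ = 32M/(πd³), so d³ = 32M/(π σ_allow) = 32×131000/(π×57.64) = 23150 mm³.
d = 28.50 mm.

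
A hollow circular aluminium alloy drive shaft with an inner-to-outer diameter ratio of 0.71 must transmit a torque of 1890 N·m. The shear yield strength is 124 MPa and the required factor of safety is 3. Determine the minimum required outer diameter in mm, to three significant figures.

d_o = 67.8 mm

τ_allow = 124/3 = 41.33 MPa.
For a hollow shaft τ = 16T/[πd_o³(1−k⁴)] with k = 0.71, so 1−k⁴ = 0.7459.
d_o³ = 16T/[π τ_allow (1−k⁴)] = 16×1890000/(π×41.33×0.7459) = 312200 mm³.
d_o = 67.84 mm.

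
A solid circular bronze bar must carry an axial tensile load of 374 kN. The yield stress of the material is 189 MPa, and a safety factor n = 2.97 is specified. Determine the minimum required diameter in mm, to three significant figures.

Allowable stress σ_allow = 189/2.97 = 63.64 MPa.
Required area A = F/σ_allow = 374000/63.64 = 5877 mm².
A = πd²/4 → d = √(4A/π) = 86.50 mm.

d = 86.5 mm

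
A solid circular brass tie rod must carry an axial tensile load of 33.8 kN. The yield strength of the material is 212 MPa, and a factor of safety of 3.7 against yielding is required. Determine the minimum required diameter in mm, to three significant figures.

Allowable stress σ_allow = 212/3.7 = 57.30 MPa.
Required area A = F/σ_allow = 33800/57.30 = 589.9 mm².
A = πd²/4 → d = √(4A/π) = 27.41 mm.

d = 27.4 mm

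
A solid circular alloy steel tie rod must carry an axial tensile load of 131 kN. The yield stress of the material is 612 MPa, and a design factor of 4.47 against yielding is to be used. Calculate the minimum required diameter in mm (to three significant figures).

d = 34.9 mm

Allowable stress σ_allow = 612/4.47 = 136.9 MPa.
Required area A = F/σ_allow = 131000/136.9 = 956.8 mm².
A = πd²/4 → d = √(4A/π) = 34.90 mm.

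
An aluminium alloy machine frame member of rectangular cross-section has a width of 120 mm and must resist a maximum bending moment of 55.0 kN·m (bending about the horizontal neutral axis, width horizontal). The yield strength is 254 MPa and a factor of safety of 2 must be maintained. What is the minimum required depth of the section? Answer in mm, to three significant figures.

h = 147 mm

σ_allow = 254/2 = 127.0 MPa.
For a rectangular section σ = 6M/(bh²), so h² = 6M/(b σ_allow) = 6×5.5000×10^7/(120×127.0) = 21650 mm².
h = 147.2 mm.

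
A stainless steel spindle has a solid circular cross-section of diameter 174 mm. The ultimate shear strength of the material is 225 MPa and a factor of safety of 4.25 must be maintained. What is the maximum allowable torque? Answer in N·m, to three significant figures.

T_allow = 54800 N·m

τ_allow = 225/4.25 = 52.94 MPa.
For a solid shaft T_allow = τ_allow·πd³/16; πd³/16 = π×174³/16 = 1.034×10^6 mm³.
T_allow = 52.94×1.034×10^6 = 5.476×10^7 N·mm = 54760 N·m.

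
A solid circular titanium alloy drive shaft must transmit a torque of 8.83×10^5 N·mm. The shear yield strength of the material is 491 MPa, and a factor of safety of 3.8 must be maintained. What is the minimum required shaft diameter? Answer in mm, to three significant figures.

Allowable shear stress τ_allow = 491/3.8 = 129.2 MPa.
For a solid shaft τ = 16T/(πd³), so d³ = 16T/(π τ_allow) = 16×883000/(π×129.2) = 34800 mm³.
d = (34800)^(1/3) = 32.65 mm.

d = 32.6 mm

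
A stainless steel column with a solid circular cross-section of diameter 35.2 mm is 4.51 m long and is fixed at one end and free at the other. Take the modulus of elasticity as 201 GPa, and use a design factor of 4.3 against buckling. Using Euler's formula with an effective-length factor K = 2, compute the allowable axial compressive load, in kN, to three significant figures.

P_allow = 0.427 kN

I = πd⁴/64 = π×35.2⁴/64 = 75360 mm⁴.
Effective length L_e = KL = 2×4.51 m = 9020 mm.
Euler critical load P_cr = π²EI/L_e² = π²×201000×75360/9020² = 1837 N.
P_allow = P_cr/n = 1837/4.3 = 427.3 N.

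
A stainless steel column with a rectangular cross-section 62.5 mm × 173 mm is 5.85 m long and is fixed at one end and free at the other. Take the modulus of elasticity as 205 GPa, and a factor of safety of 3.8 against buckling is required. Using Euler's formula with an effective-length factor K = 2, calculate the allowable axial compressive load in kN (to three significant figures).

Buckling occurs about the weak axis: I_min = h·b³/12 = 173×62.5³/12 = 3.520×10^6 mm⁴ (b = 62.5 mm is the smaller dimension).
Effective length L_e = KL = 2×5.85 m = 11700 mm.
Euler critical load P_cr = π²EI/L_e² = π²×205000×3.520×10^6/11700² = 52020 N.
P_allow = P_cr/n = 52020/3.8 = 13690 N.

P_allow = 13.7 kN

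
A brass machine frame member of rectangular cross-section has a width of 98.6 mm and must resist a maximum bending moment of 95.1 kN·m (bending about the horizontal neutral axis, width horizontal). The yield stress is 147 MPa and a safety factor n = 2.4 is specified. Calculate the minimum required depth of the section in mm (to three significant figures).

h = 307 mm

σ_allow = 147/2.4 = 61.25 MPa.
For a rectangular section σ = 6M/(bh²), so h² = 6M/(b σ_allow) = 6×9.5100×10^7/(98.6×61.25) = 94480 mm².
h = 307.4 mm.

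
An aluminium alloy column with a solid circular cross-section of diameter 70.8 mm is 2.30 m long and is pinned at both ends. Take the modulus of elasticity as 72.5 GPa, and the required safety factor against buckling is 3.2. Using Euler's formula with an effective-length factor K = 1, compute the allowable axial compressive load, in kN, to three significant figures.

P_allow = 52.1 kN

I = πd⁴/64 = π×70.8⁴/64 = 1.233×10^6 mm⁴.
Effective length L_e = KL = 1×2.30 m = 2300 mm.
Euler critical load P_cr = π²EI/L_e² = π²×72500×1.233×10^6/2300² = 166800 N.
P_allow = P_cr/n = 166800/3.2 = 52140 N.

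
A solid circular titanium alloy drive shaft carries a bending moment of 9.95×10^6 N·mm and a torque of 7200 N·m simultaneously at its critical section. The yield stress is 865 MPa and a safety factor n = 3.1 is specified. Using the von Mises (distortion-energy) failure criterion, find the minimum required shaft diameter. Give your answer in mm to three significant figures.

d = 75.4 mm

σ_allow = σ_y/n = 865/3.1 = 279.0 MPa.
For a solid shaft σ_b = 32M/(πd³) and τ = 16T/(πd³), so the von Mises stress is σ' = (16/πd³)·√(4M²+3T²).
√(4M²+3T²) = √(4×(9.950×10^6)² + 3×(7.200×10^6)²) = 2.348×10^7 N·mm.
d³ = 16×2.348×10^7/(π×279.0) = 428600 mm³.
d = 75.40 mm.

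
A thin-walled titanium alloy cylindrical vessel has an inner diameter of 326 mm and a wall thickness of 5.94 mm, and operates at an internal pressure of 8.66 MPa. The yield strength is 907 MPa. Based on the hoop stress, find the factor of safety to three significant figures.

n = 3.82

σ_h = pD/(2t) = 8.66×326/(2×5.94) = 237.6 MPa.
n = 907/237.6 = 3.817.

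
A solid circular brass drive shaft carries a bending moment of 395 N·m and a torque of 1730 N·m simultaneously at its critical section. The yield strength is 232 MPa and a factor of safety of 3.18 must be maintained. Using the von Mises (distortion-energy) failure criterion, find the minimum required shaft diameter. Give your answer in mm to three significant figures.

σ_allow = σ_y/n = 232/3.18 = 72.96 MPa.
For a solid shaft σ_b = 32M/(πd³) and τ = 16T/(πd³), so the von Mises stress is σ' = (16/πd³)·√(4M²+3T²).
√(4M²+3T²) = √(4×(395000)² + 3×(1.730×10^6)²) = 3.099×10^6 N·mm.
d³ = 16×3.099×10^6/(π×72.96) = 216300 mm³.
d = 60.03 mm.

d = 60.0 mm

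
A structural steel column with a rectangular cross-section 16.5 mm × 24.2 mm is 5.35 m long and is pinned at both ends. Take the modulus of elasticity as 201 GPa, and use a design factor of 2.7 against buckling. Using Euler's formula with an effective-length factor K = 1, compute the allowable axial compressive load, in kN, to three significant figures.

Buckling occurs about the weak axis: I_min = h·b³/12 = 24.2×16.5³/12 = 9059 mm⁴ (b = 16.5 mm is the smaller dimension).
Effective length L_e = KL = 1×5.35 m = 5350 mm.
Euler critical load P_cr = π²EI/L_e² = π²×201000×9059/5350² = 627.9 N.
P_allow = P_cr/n = 627.9/2.7 = 232.5 N.

P_allow = 0.233 kN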